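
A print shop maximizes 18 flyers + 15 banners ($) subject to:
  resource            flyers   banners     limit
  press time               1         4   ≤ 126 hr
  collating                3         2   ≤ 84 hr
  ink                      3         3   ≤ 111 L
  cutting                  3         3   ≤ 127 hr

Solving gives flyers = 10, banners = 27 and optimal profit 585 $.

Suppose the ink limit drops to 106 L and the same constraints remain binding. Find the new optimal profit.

570

Binding: collating and ink. Non-binding: press time (8 unused), cutting (16 unused).
Slack constraints have shadow price 0 (complementary slackness).
The binding rows give the dual system: 3·y_collating + 3·y_ink = 18 and 2·y_collating + 3·y_ink = 15.
→ y_collating = 3 and y_ink = 3.
Δz = y_ink·Δb = 3 × (-5) = -15, so new z* = 585 − 15 = 570.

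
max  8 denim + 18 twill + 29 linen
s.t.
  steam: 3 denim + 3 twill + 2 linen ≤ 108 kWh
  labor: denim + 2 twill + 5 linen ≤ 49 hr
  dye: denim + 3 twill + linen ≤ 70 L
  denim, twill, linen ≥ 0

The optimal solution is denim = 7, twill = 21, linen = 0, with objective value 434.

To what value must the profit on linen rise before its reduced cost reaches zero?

Check each constraint at x*: steam 84/108 (slack 24); labor 49/49 (tight); dye 70/70 (tight).
Slack constraints have shadow price 0 (complementary slackness).
The binding rows give the dual system: 1·y_labor + 1·y_dye = 8 and 2·y_labor + 3·y_dye = 18.
Solving: y_labor = 6, y_dye = 2.
linen enters the basis when its profit ≥ yᵀa₃ = 6·5 + 2·1 = 32.

32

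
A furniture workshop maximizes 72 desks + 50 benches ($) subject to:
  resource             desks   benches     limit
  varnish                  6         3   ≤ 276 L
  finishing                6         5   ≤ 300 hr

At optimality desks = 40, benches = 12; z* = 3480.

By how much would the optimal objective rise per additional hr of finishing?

7

Check each constraint at x*: varnish 276/276 (tight); finishing 300/300 (tight).
The binding rows give the dual system: 6·y_varnish + 6·y_finishing = 72 and 3·y_varnish + 5·y_finishing = 50.
Solving: y_varnish = 5, y_finishing = 7.
Shadow price of finishing = 7.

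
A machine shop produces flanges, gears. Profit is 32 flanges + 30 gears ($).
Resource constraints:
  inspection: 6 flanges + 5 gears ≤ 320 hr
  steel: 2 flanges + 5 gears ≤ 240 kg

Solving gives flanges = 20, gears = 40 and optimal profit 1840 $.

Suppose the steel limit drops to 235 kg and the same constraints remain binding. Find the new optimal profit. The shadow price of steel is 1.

Δb = -5, so new z* = 1840 + (1)·(-5) = 1840 − 5 = 1835.

1835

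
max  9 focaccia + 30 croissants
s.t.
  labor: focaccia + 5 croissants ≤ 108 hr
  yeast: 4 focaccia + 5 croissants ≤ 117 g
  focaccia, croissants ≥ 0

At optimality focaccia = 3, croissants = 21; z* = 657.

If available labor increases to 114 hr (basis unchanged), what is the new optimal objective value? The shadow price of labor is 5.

Δb = 6, so new z* = 657 + (5)·(6) = 657 + 30 = 687.

687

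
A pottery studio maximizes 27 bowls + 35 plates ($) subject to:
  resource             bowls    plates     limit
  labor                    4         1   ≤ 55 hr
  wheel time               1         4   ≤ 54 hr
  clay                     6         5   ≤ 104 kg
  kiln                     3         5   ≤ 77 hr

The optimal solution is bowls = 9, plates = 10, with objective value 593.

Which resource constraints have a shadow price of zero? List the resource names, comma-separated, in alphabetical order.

labor, wheel time

labor: 46/55 (slack 9)
wheel time: 49/54 (slack 5)
clay: 104/104 (binding)
kiln: 77/77 (binding)
By complementary slackness, a constraint with positive slack has shadow price 0 → labor, wheel time.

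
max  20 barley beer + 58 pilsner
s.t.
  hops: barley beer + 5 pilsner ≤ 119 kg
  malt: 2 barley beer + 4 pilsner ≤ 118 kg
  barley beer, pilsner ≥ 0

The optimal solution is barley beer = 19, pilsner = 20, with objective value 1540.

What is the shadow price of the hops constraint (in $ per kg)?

Check each constraint at x*: hops 119/119 (tight); malt 118/118 (tight).
Dual feasibility on the basic columns requires 1·y_hops + 2·y_malt = 20, 5·y_hops + 4·y_malt = 58.
→ y_hops = 6 and y_malt = 7.
Shadow price of hops = 6.

6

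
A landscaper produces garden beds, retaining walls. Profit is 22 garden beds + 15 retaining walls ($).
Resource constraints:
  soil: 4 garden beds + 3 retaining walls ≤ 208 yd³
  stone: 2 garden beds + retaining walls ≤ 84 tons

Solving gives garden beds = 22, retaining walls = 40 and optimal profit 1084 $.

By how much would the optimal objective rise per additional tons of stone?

3

At the optimum: soil uses 208 of 208 (binding); stone uses 84 of 84 (binding).
The binding rows give the dual system: 4·y_soil + 2·y_stone = 22 and 3·y_soil + 1·y_stone = 15.
Solving: y_soil = 4, y_stone = 3.
Shadow price of stone = 3.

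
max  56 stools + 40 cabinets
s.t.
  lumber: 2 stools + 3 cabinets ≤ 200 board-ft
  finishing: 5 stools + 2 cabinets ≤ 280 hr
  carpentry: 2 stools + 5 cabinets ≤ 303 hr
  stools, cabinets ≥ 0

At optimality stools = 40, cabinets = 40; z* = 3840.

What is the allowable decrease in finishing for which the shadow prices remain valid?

Binding constraints: lumber, finishing. The basis is B = [[2,3],[5,2]] with det -11.
Per unit decrease in finishing, x* moves by d = (-0.2727, 0.1818).
The basis stays optimal until carpentry becomes binding; allowable decrease = 63.25 hr.

63.25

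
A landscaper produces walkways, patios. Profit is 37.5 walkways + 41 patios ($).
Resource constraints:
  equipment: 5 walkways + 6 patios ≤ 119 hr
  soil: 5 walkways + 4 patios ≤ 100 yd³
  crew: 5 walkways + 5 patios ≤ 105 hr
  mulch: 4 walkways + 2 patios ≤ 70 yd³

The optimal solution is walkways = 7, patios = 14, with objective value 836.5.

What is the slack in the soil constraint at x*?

soil used = 5·7 + 4·14 = 91; slack = 100 − 91 = 9.

9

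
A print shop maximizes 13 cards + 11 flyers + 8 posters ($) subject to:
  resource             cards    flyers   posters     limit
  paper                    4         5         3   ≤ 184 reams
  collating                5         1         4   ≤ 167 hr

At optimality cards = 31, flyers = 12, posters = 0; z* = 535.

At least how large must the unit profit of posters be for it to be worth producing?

Both paper and collating are binding at x*.
The binding rows give the dual system: 4·y_paper + 5·y_collating = 13 and 5·y_paper + 1·y_collating = 11.
This yields shadow prices y_paper = 2, y_collating = 1.
posters enters the basis when its profit ≥ yᵀa₃ = 2·3 + 1·4 = 10.

10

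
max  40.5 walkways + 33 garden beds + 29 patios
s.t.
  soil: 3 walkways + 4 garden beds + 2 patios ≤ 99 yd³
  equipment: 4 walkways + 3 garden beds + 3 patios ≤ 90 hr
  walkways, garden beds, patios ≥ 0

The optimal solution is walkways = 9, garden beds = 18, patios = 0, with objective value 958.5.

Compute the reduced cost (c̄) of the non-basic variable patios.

At the optimum: soil uses 99 of 99 (binding); equipment uses 90 of 90 (binding).
The binding rows give the dual system: 3·y_soil + 4·y_equipment = 40.5 and 4·y_soil + 3·y_equipment = 33.
→ y_soil = 1.5 and y_equipment = 9.
Reduced cost of patios: c₃ − yᵀa₃ = 29 − (1.5·2 + 9·3) = 29 − 30 = -1.

-1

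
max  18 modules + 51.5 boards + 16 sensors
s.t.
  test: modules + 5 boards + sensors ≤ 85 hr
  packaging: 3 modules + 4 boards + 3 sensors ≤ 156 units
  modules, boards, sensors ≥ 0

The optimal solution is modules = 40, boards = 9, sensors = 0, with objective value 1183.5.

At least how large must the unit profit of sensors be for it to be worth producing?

18

Check each constraint at x*: test 85/85 (tight); packaging 156/156 (tight).
From A_Bᵀ y = c: 1·y_test + 3·y_packaging = 18; 5·y_test + 4·y_packaging = 51.5.
This yields shadow prices y_test = 7.5, y_packaging = 3.5.
sensors enters the basis when its profit ≥ yᵀa₃ = 7.5·1 + 3.5·3 = 18.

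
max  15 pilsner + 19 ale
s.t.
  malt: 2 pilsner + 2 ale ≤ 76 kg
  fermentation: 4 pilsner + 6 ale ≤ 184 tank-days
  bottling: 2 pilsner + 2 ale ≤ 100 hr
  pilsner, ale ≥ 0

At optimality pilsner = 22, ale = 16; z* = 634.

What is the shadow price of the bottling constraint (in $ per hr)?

At the optimum: malt uses 76 of 76 (binding); fermentation uses 184 of 184 (binding); bottling uses 76 of 100 (slack = 24).
By complementary slackness, y = 0 for the non-binding constraint.
Dual feasibility on the basic columns requires 2·y_malt + 4·y_fermentation = 15, 2·y_malt + 6·y_fermentation = 19.
This yields shadow prices y_malt = 3.5, y_fermentation = 2.
Shadow price of bottling = 0.

0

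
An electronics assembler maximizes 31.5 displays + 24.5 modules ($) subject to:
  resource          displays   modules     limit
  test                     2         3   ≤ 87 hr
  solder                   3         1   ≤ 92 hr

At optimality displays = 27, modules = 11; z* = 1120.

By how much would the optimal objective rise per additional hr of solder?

At the optimum: test uses 87 of 87 (binding); solder uses 92 of 92 (binding).
Dual feasibility on the basic columns requires 2·y_test + 3·y_solder = 31.5, 3·y_test + 1·y_solder = 24.5.
This yields shadow prices y_test = 6, y_solder = 6.5.
Shadow price of solder = 6.5.

6.5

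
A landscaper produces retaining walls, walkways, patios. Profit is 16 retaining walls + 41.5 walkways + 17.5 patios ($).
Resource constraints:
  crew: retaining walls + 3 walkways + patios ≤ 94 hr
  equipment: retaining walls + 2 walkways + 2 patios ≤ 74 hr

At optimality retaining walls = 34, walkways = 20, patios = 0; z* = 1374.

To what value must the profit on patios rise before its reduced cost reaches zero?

Check each constraint at x*: crew 94/94 (tight); equipment 74/74 (tight).
From A_Bᵀ y = c: 1·y_crew + 1·y_equipment = 16; 3·y_crew + 2·y_equipment = 41.5.
→ y_crew = 9.5 and y_equipment = 6.5.
patios enters the basis when its profit ≥ yᵀa₃ = 9.5·1 + 6.5·2 = 22.5.

22.5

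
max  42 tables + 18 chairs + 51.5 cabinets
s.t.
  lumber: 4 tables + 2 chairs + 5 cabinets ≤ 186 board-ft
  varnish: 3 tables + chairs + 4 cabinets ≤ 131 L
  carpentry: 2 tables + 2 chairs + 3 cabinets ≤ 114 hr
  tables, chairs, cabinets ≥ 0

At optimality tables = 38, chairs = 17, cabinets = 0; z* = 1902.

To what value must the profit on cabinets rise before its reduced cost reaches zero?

54

Check each constraint at x*: lumber 186/186 (tight); varnish 131/131 (tight); carpentry 110/114 (slack 4).
Since carpentry is not tight, its dual is 0.
From A_Bᵀ y = c: 4·y_lumber + 3·y_varnish = 42; 2·y_lumber + 1·y_varnish = 18.
Solving: y_lumber = 6, y_varnish = 6.
cabinets enters the basis when its profit ≥ yᵀa₃ = 6·5 + 6·4 = 54.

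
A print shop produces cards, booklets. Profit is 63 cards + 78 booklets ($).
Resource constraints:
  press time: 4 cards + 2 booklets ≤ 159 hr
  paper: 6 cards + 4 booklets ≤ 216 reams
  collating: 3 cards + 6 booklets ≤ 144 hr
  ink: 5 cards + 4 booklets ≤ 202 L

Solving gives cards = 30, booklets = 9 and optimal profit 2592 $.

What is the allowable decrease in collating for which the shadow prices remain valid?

Binding constraints: paper, collating. The basis is B = [[6,4],[3,6]] with det 24.
Per unit decrease in collating, x* moves by d = (0.1667, -0.25).
The basis stays optimal until booklets reaches 0; allowable decrease = 36 hr.

36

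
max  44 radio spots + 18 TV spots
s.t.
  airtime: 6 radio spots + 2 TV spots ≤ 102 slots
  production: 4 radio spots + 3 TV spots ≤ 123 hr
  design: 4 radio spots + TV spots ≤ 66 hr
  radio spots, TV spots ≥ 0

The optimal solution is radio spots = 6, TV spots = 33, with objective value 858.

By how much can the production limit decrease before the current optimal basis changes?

Binding constraints: airtime, production. The basis is B = [[6,2],[4,3]] with det 10.
Per unit decrease in production, x* moves by d = (0.2, -0.6).
The basis stays optimal until design becomes binding; allowable decrease = 45 hr.

45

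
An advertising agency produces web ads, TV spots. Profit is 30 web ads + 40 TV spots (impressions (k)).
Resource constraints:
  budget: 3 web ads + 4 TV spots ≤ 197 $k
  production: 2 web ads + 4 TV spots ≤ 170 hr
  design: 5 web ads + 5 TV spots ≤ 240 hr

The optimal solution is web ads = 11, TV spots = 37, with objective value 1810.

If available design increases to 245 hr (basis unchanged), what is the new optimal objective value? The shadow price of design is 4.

1830

Δb = 5, so new z* = 1810 + (4)·(5) = 1810 + 20 = 1830.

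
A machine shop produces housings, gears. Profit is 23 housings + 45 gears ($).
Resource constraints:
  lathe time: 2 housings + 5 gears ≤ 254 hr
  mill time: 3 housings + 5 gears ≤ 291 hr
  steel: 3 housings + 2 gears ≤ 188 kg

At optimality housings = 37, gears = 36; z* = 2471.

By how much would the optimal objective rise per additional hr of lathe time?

Check each constraint at x*: lathe time 254/254 (tight); mill time 291/291 (tight); steel 183/188 (slack 5).
By complementary slackness, y = 0 for the non-binding constraint.
The binding rows give the dual system: 2·y_lathe time + 3·y_mill time = 23 and 5·y_lathe time + 5·y_mill time = 45.
This yields shadow prices y_lathe time = 4, y_mill time = 5.
Shadow price of lathe time = 4.

4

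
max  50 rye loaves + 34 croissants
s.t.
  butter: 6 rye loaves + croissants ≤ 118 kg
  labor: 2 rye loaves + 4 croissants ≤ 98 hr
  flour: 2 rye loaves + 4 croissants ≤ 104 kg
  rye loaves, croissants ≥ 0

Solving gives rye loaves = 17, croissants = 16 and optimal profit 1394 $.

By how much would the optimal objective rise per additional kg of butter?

6

Binding: butter and labor. Non-binding: flour (6 unused).
Since flour is not tight, its dual is 0.
From A_Bᵀ y = c: 6·y_butter + 2·y_labor = 50; 1·y_butter + 4·y_labor = 34.
Solving: y_butter = 6, y_labor = 7.
Shadow price of butter = 6.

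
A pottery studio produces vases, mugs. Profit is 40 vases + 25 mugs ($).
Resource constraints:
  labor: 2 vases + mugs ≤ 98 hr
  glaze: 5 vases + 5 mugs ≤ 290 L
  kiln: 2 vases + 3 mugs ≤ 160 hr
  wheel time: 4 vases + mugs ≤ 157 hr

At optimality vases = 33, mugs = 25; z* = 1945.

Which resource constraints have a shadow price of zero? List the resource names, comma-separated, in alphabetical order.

kiln, labor

labor: 91/98 (slack 7)
glaze: 290/290 (binding)
kiln: 141/160 (slack 19)
wheel time: 157/157 (binding)
By complementary slackness, a constraint with positive slack has shadow price 0 → kiln, labor.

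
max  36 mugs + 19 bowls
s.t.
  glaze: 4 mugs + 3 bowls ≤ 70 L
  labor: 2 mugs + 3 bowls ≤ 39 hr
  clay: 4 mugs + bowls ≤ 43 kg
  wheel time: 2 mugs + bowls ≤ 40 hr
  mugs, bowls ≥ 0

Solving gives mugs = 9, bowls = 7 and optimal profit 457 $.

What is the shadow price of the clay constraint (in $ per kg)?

7

Binding: labor and clay. Non-binding: glaze (13 unused), wheel time (15 unused).
Slack constraints have shadow price 0 (complementary slackness).
Dual feasibility on the basic columns requires 2·y_labor + 4·y_clay = 36, 3·y_labor + 1·y_clay = 19.
Solving: y_labor = 4, y_clay = 7.
Shadow price of clay = 7.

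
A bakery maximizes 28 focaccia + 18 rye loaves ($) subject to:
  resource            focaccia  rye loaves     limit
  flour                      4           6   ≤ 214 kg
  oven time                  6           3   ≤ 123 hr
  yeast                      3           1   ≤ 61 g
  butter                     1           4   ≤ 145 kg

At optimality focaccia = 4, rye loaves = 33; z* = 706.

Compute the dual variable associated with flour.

At the optimum: flour uses 214 of 214 (binding); oven time uses 123 of 123 (binding); yeast uses 45 of 61 (slack = 16); butter uses 136 of 145 (slack = 9).
By complementary slackness, y = 0 for the non-binding constraints.
The binding rows give the dual system: 4·y_flour + 6·y_oven time = 28 and 6·y_flour + 3·y_oven time = 18.
→ y_flour = 1 and y_oven time = 4.
Shadow price of flour = 1.

1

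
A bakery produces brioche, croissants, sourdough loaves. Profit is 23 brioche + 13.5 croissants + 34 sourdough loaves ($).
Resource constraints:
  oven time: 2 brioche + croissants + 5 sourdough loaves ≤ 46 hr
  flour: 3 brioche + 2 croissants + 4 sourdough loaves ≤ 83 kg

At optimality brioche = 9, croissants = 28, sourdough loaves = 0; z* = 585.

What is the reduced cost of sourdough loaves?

-9.5

At the optimum: oven time uses 46 of 46 (binding); flour uses 83 of 83 (binding).
Dual feasibility on the basic columns requires 2·y_oven time + 3·y_flour = 23, 1·y_oven time + 2·y_flour = 13.5.
Solving: y_oven time = 5.5, y_flour = 4.
Reduced cost of sourdough loaves: c₃ − yᵀa₃ = 34 − (5.5·5 + 4·4) = 34 − 43.5 = -9.5.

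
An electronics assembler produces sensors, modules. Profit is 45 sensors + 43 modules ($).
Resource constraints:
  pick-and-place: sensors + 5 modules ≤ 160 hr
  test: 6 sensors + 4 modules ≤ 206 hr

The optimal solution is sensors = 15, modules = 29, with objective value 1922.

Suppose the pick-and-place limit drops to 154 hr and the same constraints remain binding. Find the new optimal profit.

1904

At the optimum: pick-and-place uses 160 of 160 (binding); test uses 206 of 206 (binding).
From A_Bᵀ y = c: 1·y_pick-and-place + 6·y_test = 45; 5·y_pick-and-place + 4·y_test = 43.
This yields shadow prices y_pick-and-place = 3, y_test = 7.
Δz = y_pick-and-place·Δb = 3 × (-6) = -18, so new z* = 1922 − 18 = 1904.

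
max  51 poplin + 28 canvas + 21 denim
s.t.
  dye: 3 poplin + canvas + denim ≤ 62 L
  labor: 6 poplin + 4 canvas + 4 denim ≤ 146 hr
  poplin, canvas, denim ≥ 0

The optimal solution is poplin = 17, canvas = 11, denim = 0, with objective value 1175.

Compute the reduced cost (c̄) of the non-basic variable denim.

At the optimum: dye uses 62 of 62 (binding); labor uses 146 of 146 (binding).
The binding rows give the dual system: 3·y_dye + 6·y_labor = 51 and 1·y_dye + 4·y_labor = 28.
Solving: y_dye = 6, y_labor = 5.5.
Reduced cost of denim: c₃ − yᵀa₃ = 21 − (6·1 + 5.5·4) = 21 − 28 = -7.

-7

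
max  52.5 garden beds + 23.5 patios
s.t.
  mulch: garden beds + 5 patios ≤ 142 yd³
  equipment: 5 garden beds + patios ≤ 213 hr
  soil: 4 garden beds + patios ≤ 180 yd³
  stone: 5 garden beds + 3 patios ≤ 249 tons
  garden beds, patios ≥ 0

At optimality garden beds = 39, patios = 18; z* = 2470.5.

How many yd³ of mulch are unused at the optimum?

13

mulch used = 1·39 + 5·18 = 129; slack = 142 − 129 = 13.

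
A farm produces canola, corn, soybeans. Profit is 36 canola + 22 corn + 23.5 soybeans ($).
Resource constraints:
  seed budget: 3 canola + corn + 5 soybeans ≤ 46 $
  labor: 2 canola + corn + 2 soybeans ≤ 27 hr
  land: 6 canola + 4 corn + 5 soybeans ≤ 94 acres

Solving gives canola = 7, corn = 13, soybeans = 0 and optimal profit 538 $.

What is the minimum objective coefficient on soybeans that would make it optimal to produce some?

At the optimum: seed budget uses 34 of 46 (slack = 12); labor uses 27 of 27 (binding); land uses 94 of 94 (binding).
By complementary slackness, y = 0 for the non-binding constraint.
Dual feasibility on the basic columns requires 2·y_labor + 6·y_land = 36, 1·y_labor + 4·y_land = 22.
→ y_labor = 6 and y_land = 4.
soybeans enters the basis when its profit ≥ yᵀa₃ = 6·2 + 4·5 = 32.

32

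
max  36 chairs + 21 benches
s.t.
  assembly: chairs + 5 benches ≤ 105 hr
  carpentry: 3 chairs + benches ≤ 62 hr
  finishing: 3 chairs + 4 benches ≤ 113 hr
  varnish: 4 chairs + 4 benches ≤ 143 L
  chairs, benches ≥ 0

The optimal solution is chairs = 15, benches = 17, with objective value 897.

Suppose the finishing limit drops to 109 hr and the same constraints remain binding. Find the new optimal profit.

Binding: carpentry and finishing. Non-binding: assembly (5 unused), varnish (15 unused).
By complementary slackness, y = 0 for the non-binding constraints.
The binding rows give the dual system: 3·y_carpentry + 3·y_finishing = 36 and 1·y_carpentry + 4·y_finishing = 21.
Solving: y_carpentry = 9, y_finishing = 3.
Δz = y_finishing·Δb = 3 × (-4) = -12, so new z* = 897 − 12 = 885.

885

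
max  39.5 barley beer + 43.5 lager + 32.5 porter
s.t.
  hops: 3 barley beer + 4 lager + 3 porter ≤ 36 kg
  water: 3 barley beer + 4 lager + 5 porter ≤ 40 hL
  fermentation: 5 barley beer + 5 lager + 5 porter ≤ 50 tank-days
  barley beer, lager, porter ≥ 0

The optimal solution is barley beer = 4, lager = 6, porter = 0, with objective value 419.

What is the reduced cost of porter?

-7

Binding: hops and fermentation. Non-binding: water (4 unused).
Slack constraints have shadow price 0 (complementary slackness).
From A_Bᵀ y = c: 3·y_hops + 5·y_fermentation = 39.5; 4·y_hops + 5·y_fermentation = 43.5.
This yields shadow prices y_hops = 4, y_fermentation = 5.5.
Reduced cost of porter: c₃ − yᵀa₃ = 32.5 − (4·3 + 5.5·5) = 32.5 − 39.5 = -7.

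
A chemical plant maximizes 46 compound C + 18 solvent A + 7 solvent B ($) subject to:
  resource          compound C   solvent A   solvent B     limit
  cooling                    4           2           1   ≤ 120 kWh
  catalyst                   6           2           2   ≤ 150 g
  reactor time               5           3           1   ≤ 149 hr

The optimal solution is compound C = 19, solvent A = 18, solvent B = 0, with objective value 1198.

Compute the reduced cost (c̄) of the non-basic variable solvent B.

-7

Check each constraint at x*: cooling 112/120 (slack 8); catalyst 150/150 (tight); reactor time 149/149 (tight).
Slack constraints have shadow price 0 (complementary slackness).
Dual feasibility on the basic columns requires 6·y_catalyst + 5·y_reactor time = 46, 2·y_catalyst + 3·y_reactor time = 18.
→ y_catalyst = 6 and y_reactor time = 2.
Reduced cost of solvent B: c₃ − yᵀa₃ = 7 − (6·2 + 2·1) = 7 − 14 = -7.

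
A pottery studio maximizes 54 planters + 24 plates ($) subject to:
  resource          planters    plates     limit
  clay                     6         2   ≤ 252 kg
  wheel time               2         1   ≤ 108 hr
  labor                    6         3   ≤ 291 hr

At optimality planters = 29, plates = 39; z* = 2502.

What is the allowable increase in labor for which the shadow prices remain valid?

33

Binding constraints: clay, labor. The basis is B = [[6,2],[6,3]] with det 6.
Per unit increase in labor, x* moves by d = (-0.3333, 1).
The basis stays optimal until wheel time becomes binding; allowable increase = 33 hr.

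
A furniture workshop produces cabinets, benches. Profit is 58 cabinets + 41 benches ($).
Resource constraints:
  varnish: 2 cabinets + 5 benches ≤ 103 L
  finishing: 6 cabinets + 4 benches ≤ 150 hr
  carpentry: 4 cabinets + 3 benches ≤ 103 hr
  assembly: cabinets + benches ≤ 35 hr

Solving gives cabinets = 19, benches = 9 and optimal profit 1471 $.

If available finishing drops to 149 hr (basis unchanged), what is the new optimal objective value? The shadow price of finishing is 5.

Δb = -1, so new z* = 1471 + (5)·(-1) = 1471 − 5 = 1466.

1466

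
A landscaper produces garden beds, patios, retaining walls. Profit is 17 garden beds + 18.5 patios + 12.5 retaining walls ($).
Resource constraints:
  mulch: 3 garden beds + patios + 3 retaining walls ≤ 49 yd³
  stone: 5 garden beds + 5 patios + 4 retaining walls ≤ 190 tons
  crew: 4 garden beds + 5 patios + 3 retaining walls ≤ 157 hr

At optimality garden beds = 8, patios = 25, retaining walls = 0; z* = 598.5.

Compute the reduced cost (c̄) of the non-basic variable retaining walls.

-1

At the optimum: mulch uses 49 of 49 (binding); stone uses 165 of 190 (slack = 25); crew uses 157 of 157 (binding).
Since stone is not tight, its dual is 0.
From A_Bᵀ y = c: 3·y_mulch + 4·y_crew = 17; 1·y_mulch + 5·y_crew = 18.5.
Solving: y_mulch = 1, y_crew = 3.5.
Reduced cost of retaining walls: c₃ − yᵀa₃ = 12.5 − (1·3 + 3.5·3) = 12.5 − 13.5 = -1.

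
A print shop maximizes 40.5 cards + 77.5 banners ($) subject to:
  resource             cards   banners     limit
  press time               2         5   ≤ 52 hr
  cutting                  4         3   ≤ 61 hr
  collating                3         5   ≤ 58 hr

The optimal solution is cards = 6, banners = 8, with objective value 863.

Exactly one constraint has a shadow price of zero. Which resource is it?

cutting

press time: 52/52 (binding)
cutting: 48/61 (slack 13)
collating: 58/58 (binding)
By complementary slackness, a constraint with positive slack has shadow price 0 → cutting.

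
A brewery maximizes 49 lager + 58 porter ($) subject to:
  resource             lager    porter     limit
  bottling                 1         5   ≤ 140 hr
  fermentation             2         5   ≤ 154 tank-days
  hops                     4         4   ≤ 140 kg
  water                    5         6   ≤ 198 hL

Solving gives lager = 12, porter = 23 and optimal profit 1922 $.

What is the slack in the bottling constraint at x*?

13

bottling used = 1·12 + 5·23 = 127; slack = 140 − 127 = 13.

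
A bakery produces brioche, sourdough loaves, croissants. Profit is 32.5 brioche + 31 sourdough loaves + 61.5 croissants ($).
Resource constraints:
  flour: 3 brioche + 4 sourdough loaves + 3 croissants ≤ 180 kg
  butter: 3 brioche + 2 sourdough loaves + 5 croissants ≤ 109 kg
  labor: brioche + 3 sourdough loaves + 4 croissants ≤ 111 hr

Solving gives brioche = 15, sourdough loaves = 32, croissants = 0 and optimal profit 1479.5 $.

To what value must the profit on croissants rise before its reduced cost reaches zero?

63.5

At the optimum: flour uses 173 of 180 (slack = 7); butter uses 109 of 109 (binding); labor uses 111 of 111 (binding).
By complementary slackness, y = 0 for the non-binding constraint.
The binding rows give the dual system: 3·y_butter + 1·y_labor = 32.5 and 2·y_butter + 3·y_labor = 31.
→ y_butter = 9.5 and y_labor = 4.
croissants enters the basis when its profit ≥ yᵀa₃ = 9.5·5 + 4·4 = 63.5.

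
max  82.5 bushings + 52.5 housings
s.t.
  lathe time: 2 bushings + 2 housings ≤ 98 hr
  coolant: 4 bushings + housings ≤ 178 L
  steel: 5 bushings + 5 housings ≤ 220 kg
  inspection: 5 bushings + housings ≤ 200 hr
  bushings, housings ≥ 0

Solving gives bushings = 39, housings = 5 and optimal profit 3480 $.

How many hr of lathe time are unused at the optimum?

10

lathe time used = 2·39 + 2·5 = 88; slack = 98 − 88 = 10.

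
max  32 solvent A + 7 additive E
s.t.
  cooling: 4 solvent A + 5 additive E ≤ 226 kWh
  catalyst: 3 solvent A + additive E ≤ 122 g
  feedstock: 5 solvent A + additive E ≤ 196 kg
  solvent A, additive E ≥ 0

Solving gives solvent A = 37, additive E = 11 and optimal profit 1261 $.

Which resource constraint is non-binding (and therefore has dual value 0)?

cooling: 203/226 (slack 23)
catalyst: 122/122 (binding)
feedstock: 196/196 (binding)
By complementary slackness, a constraint with positive slack has shadow price 0 → cooling.

cooling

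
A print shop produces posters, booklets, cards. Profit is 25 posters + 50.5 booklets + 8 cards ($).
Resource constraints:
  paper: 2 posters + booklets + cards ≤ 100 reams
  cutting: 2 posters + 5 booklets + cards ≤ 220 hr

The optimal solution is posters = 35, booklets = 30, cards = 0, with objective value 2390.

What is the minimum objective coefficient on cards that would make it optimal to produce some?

12.5

At the optimum: paper uses 100 of 100 (binding); cutting uses 220 of 220 (binding).
Dual feasibility on the basic columns requires 2·y_paper + 2·y_cutting = 25, 1·y_paper + 5·y_cutting = 50.5.
This yields shadow prices y_paper = 3, y_cutting = 9.5.
cards enters the basis when its profit ≥ yᵀa₃ = 3·1 + 9.5·1 = 12.5.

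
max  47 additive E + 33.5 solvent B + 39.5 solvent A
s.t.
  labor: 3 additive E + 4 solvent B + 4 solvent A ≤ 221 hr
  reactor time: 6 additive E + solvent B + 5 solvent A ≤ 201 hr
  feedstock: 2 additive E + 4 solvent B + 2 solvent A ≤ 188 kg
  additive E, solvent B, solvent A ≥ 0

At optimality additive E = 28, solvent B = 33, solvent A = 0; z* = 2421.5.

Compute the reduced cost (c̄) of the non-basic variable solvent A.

-2

Check each constraint at x*: labor 216/221 (slack 5); reactor time 201/201 (tight); feedstock 188/188 (tight).
By complementary slackness, y = 0 for the non-binding constraint.
From A_Bᵀ y = c: 6·y_reactor time + 2·y_feedstock = 47; 1·y_reactor time + 4·y_feedstock = 33.5.
Solving: y_reactor time = 5.5, y_feedstock = 7.
Reduced cost of solvent A: c₃ − yᵀa₃ = 39.5 − (5.5·5 + 7·2) = 39.5 − 41.5 = -2.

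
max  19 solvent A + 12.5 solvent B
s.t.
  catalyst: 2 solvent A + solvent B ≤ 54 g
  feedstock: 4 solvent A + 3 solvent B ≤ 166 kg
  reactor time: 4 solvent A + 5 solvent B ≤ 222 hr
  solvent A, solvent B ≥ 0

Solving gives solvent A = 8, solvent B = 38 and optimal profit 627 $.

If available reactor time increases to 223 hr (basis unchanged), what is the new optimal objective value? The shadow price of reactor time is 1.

628

Δb = 1, so new z* = 627 + (1)·(1) = 627 + 1 = 628.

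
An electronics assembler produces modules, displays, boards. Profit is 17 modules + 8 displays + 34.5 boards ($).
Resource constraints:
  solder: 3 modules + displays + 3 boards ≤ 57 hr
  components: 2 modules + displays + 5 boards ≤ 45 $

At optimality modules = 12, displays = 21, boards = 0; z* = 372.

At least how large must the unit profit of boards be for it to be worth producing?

Both solder and components are binding at x*.
Dual feasibility on the basic columns requires 3·y_solder + 2·y_components = 17, 1·y_solder + 1·y_components = 8.
This yields shadow prices y_solder = 1, y_components = 7.
boards enters the basis when its profit ≥ yᵀa₃ = 1·3 + 7·5 = 38.

38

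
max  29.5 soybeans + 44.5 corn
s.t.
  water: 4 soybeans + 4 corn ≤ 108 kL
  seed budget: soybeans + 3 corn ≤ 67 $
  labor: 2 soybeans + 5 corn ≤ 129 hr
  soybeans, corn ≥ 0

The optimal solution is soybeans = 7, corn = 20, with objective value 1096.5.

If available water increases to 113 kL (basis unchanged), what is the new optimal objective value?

1124

Check each constraint at x*: water 108/108 (tight); seed budget 67/67 (tight); labor 114/129 (slack 15).
Slack constraints have shadow price 0 (complementary slackness).
Dual feasibility on the basic columns requires 4·y_water + 1·y_seed budget = 29.5, 4·y_water + 3·y_seed budget = 44.5.
→ y_water = 5.5 and y_seed budget = 7.5.
Δz = y_water·Δb = 5.5 × (5) = 27.5, so new z* = 1096.5 + 27.5 = 1124.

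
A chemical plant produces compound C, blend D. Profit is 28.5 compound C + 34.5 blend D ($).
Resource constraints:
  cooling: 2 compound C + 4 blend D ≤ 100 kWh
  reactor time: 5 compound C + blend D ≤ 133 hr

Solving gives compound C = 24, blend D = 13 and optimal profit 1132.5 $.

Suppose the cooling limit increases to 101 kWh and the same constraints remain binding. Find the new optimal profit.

1140.5

Both cooling and reactor time are binding at x*.
The binding rows give the dual system: 2·y_cooling + 5·y_reactor time = 28.5 and 4·y_cooling + 1·y_reactor time = 34.5.
This yields shadow prices y_cooling = 8, y_reactor time = 2.5.
Δz = y_cooling·Δb = 8 × (1) = 8, so new z* = 1132.5 + 8 = 1140.5.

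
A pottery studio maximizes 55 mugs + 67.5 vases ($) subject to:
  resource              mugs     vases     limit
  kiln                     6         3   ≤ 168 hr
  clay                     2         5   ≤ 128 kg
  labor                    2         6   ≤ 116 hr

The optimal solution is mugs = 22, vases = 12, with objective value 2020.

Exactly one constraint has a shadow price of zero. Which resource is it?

clay

kiln: 168/168 (binding)
clay: 104/128 (slack 24)
labor: 116/116 (binding)
By complementary slackness, a constraint with positive slack has shadow price 0 → clay.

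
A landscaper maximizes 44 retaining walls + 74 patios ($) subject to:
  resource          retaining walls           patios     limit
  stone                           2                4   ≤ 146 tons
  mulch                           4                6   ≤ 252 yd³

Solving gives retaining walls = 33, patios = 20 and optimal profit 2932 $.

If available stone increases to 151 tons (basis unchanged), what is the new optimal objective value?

2972

Check each constraint at x*: stone 146/146 (tight); mulch 252/252 (tight).
From A_Bᵀ y = c: 2·y_stone + 4·y_mulch = 44; 4·y_stone + 6·y_mulch = 74.
Solving: y_stone = 8, y_mulch = 7.
Δz = y_stone·Δb = 8 × (5) = 40, so new z* = 2932 + 40 = 2972.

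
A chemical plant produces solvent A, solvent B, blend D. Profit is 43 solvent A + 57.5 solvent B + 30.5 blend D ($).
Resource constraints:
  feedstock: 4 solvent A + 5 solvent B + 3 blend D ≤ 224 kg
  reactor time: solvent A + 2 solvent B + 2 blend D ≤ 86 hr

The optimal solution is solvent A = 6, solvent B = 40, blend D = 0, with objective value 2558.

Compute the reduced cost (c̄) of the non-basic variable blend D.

At the optimum: feedstock uses 224 of 224 (binding); reactor time uses 86 of 86 (binding).
Dual feasibility on the basic columns requires 4·y_feedstock + 1·y_reactor time = 43, 5·y_feedstock + 2·y_reactor time = 57.5.
This yields shadow prices y_feedstock = 9.5, y_reactor time = 5.
Reduced cost of blend D: c₃ − yᵀa₃ = 30.5 − (9.5·3 + 5·2) = 30.5 − 38.5 = -8.

-8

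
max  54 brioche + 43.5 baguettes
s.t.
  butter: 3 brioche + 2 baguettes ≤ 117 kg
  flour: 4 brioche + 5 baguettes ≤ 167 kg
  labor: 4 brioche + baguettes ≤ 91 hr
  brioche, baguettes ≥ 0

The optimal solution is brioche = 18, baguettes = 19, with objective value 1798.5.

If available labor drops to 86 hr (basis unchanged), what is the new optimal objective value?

Check each constraint at x*: butter 92/117 (slack 25); flour 167/167 (tight); labor 91/91 (tight).
By complementary slackness, y = 0 for the non-binding constraint.
The binding rows give the dual system: 4·y_flour + 4·y_labor = 54 and 5·y_flour + 1·y_labor = 43.5.
This yields shadow prices y_flour = 7.5, y_labor = 6.
Δz = y_labor·Δb = 6 × (-5) = -30, so new z* = 1798.5 − 30 = 1768.5.

1768.5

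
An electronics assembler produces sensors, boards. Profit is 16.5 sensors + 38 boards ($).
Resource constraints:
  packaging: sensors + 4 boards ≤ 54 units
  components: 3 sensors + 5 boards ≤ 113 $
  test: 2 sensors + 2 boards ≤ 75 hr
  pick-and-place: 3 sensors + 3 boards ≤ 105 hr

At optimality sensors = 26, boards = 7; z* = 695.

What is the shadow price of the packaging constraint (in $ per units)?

4.5

At the optimum: packaging uses 54 of 54 (binding); components uses 113 of 113 (binding); test uses 66 of 75 (slack = 9); pick-and-place uses 99 of 105 (slack = 6).
Slack constraints have shadow price 0 (complementary slackness).
From A_Bᵀ y = c: 1·y_packaging + 3·y_components = 16.5; 4·y_packaging + 5·y_components = 38.
This yields shadow prices y_packaging = 4.5, y_components = 4.
Shadow price of packaging = 4.5.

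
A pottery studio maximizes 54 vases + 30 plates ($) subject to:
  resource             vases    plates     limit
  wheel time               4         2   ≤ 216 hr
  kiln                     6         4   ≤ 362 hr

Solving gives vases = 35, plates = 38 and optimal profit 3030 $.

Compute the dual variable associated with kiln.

3

Check each constraint at x*: wheel time 216/216 (tight); kiln 362/362 (tight).
Dual feasibility on the basic columns requires 4·y_wheel time + 6·y_kiln = 54, 2·y_wheel time + 4·y_kiln = 30.
Solving: y_wheel time = 9, y_kiln = 3.
Shadow price of kiln = 3.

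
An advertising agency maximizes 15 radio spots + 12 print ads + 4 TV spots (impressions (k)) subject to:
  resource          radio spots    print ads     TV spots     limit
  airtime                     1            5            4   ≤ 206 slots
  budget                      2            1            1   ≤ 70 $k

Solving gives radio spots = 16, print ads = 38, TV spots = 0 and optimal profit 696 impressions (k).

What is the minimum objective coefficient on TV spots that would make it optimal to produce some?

11

Check each constraint at x*: airtime 206/206 (tight); budget 70/70 (tight).
From A_Bᵀ y = c: 1·y_airtime + 2·y_budget = 15; 5·y_airtime + 1·y_budget = 12.
→ y_airtime = 1 and y_budget = 7.
TV spots enters the basis when its profit ≥ yᵀa₃ = 1·4 + 7·1 = 11.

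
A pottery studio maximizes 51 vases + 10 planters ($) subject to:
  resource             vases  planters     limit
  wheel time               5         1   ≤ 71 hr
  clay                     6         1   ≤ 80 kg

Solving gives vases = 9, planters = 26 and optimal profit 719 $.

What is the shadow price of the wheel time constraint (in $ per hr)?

At the optimum: wheel time uses 71 of 71 (binding); clay uses 80 of 80 (binding).
From A_Bᵀ y = c: 5·y_wheel time + 6·y_clay = 51; 1·y_wheel time + 1·y_clay = 10.
This yields shadow prices y_wheel time = 9, y_clay = 1.
Shadow price of wheel time = 9.

9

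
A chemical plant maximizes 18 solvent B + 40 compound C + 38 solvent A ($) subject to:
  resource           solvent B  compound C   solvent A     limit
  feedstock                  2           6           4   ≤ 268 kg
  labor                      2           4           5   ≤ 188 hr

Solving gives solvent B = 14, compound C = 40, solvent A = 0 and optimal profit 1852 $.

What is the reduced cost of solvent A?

-5

Check each constraint at x*: feedstock 268/268 (tight); labor 188/188 (tight).
Dual feasibility on the basic columns requires 2·y_feedstock + 2·y_labor = 18, 6·y_feedstock + 4·y_labor = 40.
Solving: y_feedstock = 2, y_labor = 7.
Reduced cost of solvent A: c₃ − yᵀa₃ = 38 − (2·4 + 7·5) = 38 − 43 = -5.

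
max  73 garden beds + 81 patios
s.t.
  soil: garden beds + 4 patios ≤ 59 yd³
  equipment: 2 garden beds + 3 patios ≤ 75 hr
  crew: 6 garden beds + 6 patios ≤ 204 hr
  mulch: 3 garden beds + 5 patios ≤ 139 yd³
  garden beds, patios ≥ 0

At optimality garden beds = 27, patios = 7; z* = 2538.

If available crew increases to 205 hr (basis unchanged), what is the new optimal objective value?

2547.5

Check each constraint at x*: soil 55/59 (slack 4); equipment 75/75 (tight); crew 204/204 (tight); mulch 116/139 (slack 23).
Since soil, mulch are not tight, their duals are 0.
Dual feasibility on the basic columns requires 2·y_equipment + 6·y_crew = 73, 3·y_equipment + 6·y_crew = 81.
This yields shadow prices y_equipment = 8, y_crew = 9.5.
Δz = y_crew·Δb = 9.5 × (1) = 9.5, so new z* = 2538 + 9.5 = 2547.5.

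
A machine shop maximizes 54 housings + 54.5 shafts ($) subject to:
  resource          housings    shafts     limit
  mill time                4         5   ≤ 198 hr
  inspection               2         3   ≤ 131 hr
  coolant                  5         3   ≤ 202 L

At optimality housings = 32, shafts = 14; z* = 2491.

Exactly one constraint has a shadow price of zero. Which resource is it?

mill time: 198/198 (binding)
inspection: 106/131 (slack 25)
coolant: 202/202 (binding)
By complementary slackness, a constraint with positive slack has shadow price 0 → inspection.

inspection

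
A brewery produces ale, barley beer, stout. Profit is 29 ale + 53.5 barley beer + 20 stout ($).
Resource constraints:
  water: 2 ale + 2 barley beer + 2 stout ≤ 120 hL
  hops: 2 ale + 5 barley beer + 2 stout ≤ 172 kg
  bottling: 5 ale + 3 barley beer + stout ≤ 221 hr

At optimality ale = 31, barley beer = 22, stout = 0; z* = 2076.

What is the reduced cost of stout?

At the optimum: water uses 106 of 120 (slack = 14); hops uses 172 of 172 (binding); bottling uses 221 of 221 (binding).
Since water is not tight, its dual is 0.
The binding rows give the dual system: 2·y_hops + 5·y_bottling = 29 and 5·y_hops + 3·y_bottling = 53.5.
Solving: y_hops = 9.5, y_bottling = 2.
Reduced cost of stout: c₃ − yᵀa₃ = 20 − (9.5·2 + 2·1) = 20 − 21 = -1.

-1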